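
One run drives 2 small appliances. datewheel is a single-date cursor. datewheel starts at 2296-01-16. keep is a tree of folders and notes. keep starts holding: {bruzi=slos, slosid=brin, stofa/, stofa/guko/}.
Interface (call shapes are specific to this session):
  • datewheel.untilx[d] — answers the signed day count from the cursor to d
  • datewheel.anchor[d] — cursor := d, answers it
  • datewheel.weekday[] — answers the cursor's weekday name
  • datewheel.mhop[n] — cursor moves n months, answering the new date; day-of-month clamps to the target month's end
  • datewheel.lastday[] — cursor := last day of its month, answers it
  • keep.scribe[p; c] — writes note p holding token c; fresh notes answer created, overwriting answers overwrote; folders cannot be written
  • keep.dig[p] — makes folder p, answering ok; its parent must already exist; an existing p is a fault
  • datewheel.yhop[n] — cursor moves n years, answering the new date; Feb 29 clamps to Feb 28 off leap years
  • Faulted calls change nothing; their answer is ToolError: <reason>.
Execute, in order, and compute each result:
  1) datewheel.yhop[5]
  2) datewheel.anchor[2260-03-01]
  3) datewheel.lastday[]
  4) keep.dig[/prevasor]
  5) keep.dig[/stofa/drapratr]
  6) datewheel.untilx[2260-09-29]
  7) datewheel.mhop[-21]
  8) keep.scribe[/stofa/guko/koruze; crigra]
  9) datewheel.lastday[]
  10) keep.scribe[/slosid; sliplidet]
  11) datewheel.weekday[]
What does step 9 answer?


Answer: 2258-06-30

Derivation:
[in] datewheel.yhop n=5
:: 2301-01-16
[in] datewheel.anchor d=2260-03-01
:: 2260-03-01
[in] datewheel.lastday
:: 2260-03-31
[in] keep.dig p=/prevasor
:: ok
[in] keep.dig p=/stofa/drapratr
:: ok
[in] datewheel.untilx d=2260-09-29
:: 182
[in] datewheel.mhop n=-21
:: 2258-06-30
[in] keep.scribe p=/stofa/guko/koruze c=crigra
:: created
[in] datewheel.lastday
:: 2258-06-30
[in] keep.scribe p=/slosid c=sliplidet
:: overwrote
[in] datewheel.weekday
:: Wednesday


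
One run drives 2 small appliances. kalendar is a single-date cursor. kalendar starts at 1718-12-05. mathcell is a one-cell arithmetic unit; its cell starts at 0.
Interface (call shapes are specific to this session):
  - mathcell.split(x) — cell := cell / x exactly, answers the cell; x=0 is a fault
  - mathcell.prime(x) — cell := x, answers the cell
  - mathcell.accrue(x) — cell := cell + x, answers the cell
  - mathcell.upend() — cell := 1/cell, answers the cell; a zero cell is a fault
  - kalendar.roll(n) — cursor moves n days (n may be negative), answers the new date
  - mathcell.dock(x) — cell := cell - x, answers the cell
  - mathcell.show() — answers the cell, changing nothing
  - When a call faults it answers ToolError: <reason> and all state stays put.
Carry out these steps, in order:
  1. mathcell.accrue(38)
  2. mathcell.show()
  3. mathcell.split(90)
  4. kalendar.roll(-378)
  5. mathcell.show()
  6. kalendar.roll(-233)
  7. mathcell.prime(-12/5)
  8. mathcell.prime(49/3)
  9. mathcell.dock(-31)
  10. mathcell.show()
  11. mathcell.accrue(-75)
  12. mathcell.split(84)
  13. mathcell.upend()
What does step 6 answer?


> mathcell.accrue x='38'
= 38
> mathcell.show
= 38
> mathcell.split x='90'
= 19/45
> kalendar.roll n='-378'
= 1717-11-22
> mathcell.show
= 19/45
> kalendar.roll n='-233'
= 1717-04-03
> mathcell.prime x='-12/5'
= -12/5
> mathcell.prime x='49/3'
= 49/3
> mathcell.dock x='-31'
= 142/3
> mathcell.show
= 142/3
> mathcell.accrue x='-75'
= -83/3
> mathcell.split x='84'
= -83/252
> mathcell.upend
= -252/83

Answer: 1717-04-03


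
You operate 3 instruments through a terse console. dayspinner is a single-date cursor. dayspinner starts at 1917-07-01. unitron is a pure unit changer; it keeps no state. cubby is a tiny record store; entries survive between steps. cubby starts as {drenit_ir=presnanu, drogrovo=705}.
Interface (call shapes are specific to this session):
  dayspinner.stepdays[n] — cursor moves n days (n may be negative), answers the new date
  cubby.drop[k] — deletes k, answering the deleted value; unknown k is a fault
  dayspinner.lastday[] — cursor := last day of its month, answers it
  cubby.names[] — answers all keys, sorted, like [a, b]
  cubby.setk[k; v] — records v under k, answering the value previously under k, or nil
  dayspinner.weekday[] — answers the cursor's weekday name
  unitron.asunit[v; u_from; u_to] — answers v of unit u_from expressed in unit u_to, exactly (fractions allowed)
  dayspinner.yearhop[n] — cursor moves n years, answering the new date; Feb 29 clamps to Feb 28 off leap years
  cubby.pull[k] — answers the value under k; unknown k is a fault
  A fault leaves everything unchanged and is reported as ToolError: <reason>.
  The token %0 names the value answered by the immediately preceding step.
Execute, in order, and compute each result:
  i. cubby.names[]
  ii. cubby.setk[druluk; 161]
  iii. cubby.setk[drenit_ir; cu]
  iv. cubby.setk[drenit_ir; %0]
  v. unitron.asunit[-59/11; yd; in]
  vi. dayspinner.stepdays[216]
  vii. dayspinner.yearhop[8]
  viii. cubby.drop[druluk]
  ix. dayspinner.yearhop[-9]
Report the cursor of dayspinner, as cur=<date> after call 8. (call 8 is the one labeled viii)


Step: names[]
Result: [drenit_ir, drogrovo]
Step: setk[k→druluk; v→161]
Result: nil
Step: setk[k→drenit_ir; v→cu]
Result: presnanu
Step: setk[k→drenit_ir; v→%0]
Result: cu
Step: asunit[v→-59/11; u_from→yd; u_to→in]
Result: -2124/11
Step: stepdays[n→216]
Result: 1918-02-02
Step: yearhop[n→8]
Result: 1926-02-02
Step: drop[k→druluk]
Result: 161
Step: yearhop[n→-9]
Result: 1917-02-02

Answer: cur=1926-02-02


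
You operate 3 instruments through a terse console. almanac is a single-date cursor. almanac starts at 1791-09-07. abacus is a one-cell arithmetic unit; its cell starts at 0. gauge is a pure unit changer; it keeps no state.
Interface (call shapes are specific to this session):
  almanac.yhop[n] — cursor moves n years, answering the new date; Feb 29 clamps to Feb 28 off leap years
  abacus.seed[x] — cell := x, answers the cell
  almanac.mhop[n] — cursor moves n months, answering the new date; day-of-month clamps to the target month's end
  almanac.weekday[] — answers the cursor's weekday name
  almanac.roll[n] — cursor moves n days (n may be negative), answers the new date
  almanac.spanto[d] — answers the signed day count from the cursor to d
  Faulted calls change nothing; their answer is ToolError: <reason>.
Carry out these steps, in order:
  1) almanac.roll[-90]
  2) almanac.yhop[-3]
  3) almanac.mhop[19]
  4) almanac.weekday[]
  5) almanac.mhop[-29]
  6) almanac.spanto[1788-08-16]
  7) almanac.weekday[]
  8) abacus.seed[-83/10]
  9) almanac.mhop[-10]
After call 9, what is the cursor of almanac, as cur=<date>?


Step: almanac.roll[n=-90]
Result: 1791-06-09
Step: almanac.yhop[n=-3]
Result: 1788-06-09
Step: almanac.mhop[n=19]
Result: 1790-01-09
Step: almanac.weekday[]
Result: Saturday
Step: almanac.mhop[n=-29]
Result: 1787-08-09
Step: almanac.spanto[d=1788-08-16]
Result: 373
Step: almanac.weekday[]
Result: Thursday
Step: abacus.seed[x=-83/10]
Result: -83/10
Step: almanac.mhop[n=-10]
Result: 1786-10-09

Answer: cur=1786-10-09


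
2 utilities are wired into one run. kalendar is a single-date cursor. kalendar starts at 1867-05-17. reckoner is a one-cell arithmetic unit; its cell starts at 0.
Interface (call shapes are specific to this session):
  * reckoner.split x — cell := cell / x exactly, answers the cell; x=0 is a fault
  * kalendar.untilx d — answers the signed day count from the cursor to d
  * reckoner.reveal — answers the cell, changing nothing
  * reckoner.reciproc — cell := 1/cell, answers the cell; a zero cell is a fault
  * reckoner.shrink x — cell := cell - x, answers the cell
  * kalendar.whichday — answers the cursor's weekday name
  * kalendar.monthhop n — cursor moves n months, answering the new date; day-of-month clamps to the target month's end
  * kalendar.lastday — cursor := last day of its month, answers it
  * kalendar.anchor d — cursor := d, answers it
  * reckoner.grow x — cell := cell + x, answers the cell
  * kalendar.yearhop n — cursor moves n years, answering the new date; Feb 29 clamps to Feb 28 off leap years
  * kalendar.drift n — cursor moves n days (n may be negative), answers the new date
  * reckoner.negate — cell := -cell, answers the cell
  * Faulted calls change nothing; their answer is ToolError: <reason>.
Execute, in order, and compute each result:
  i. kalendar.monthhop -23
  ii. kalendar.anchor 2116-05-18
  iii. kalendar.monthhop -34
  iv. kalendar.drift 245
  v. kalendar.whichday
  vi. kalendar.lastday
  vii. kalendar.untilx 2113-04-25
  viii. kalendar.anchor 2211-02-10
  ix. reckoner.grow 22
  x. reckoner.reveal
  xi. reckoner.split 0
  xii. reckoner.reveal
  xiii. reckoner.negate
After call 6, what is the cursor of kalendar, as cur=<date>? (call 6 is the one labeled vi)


-- 1. kalendar.monthhop(n: -23) : 1865-06-17
-- 2. kalendar.anchor(d: 2116-05-18) : 2116-05-18
-- 3. kalendar.monthhop(n: -34) : 2113-07-18
-- 4. kalendar.drift(n: 245) : 2114-03-20
-- 5. kalendar.whichday() : Tuesday
-- 6. kalendar.lastday() : 2114-03-31
-- 7. kalendar.untilx(d: 2113-04-25) : -340
-- 8. kalendar.anchor(d: 2211-02-10) : 2211-02-10
-- 9. reckoner.grow(x: 22) : 22
-- 10. reckoner.reveal() : 22
-- 11. reckoner.split(x: 0) : ToolError: division by zero
-- 12. reckoner.reveal() : 22
-- 13. reckoner.negate() : -22

Answer: cur=2114-03-31


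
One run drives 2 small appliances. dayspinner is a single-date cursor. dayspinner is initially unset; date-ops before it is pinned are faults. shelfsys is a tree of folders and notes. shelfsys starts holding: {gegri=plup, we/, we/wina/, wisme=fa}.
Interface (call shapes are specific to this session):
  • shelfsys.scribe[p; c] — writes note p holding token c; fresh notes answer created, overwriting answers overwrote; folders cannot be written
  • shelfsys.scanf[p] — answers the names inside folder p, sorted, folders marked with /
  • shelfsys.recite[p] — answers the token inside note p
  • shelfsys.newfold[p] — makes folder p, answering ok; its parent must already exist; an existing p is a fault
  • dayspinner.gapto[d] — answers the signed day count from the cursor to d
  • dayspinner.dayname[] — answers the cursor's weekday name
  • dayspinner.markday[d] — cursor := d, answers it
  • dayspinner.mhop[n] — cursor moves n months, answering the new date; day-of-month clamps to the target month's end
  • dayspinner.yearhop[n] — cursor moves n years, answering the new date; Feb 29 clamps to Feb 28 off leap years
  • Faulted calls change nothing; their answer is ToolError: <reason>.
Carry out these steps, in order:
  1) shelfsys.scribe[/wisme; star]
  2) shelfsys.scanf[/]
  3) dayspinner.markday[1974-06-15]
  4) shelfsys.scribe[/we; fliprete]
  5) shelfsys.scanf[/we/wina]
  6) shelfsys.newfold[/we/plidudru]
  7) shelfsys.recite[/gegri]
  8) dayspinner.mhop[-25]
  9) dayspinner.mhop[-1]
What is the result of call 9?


Answer: 1972-04-15

Derivation:
! 1. shelfsys.scribe(p→/wisme, c→star) -> overwrote
! 2. shelfsys.scanf(p→/) -> [gegri, we/, wisme]
! 3. dayspinner.markday(d→1974-06-15) -> 1974-06-15
! 4. shelfsys.scribe(p→/we, c→fliprete) -> ToolError: is a directory
! 5. shelfsys.scanf(p→/we/wina) -> []
! 6. shelfsys.newfold(p→/we/plidudru) -> ok
! 7. shelfsys.recite(p→/gegri) -> plup
! 8. dayspinner.mhop(n→-25) -> 1972-05-15
! 9. dayspinner.mhop(n→-1) -> 1972-04-15


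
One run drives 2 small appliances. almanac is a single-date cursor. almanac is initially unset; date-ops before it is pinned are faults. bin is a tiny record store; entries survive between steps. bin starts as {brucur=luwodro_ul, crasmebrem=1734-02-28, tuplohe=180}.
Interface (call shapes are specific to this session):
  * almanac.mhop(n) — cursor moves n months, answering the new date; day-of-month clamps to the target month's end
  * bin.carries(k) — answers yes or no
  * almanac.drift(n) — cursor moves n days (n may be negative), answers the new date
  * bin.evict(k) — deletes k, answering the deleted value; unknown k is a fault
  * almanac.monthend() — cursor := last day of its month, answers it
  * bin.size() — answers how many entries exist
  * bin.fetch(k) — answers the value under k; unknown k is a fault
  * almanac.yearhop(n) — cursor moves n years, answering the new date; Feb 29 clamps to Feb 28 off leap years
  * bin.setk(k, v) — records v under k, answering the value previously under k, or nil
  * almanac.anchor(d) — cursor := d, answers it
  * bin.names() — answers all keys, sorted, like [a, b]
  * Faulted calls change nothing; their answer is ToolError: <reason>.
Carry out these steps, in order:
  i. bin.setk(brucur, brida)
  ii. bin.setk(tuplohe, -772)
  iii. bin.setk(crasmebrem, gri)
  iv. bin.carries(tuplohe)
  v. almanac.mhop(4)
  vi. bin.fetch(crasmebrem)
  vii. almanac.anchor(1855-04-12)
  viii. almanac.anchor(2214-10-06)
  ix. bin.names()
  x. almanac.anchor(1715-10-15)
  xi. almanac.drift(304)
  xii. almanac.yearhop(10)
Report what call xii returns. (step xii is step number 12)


Calling bin.setk with k→brucur, v→brida, and see luwodro_ul.
I call bin.setk with k→tuplohe, v→-772, — result: 180.
I invoke bin.setk with k→crasmebrem, v→gri, which returns 1734-02-28.
I invoke bin.carries with k→tuplohe, and see yes.
Then almanac.mhop with n→4, — result: ToolError: no date set.
Next I call bin.fetch with k→crasmebrem, which returns gri.
Then almanac.anchor with d→1855-04-12, giving 1855-04-12.
I run almanac.anchor with d→2214-10-06, → 2214-10-06.
I invoke bin.names(), — result: [brucur, crasmebrem, tuplohe].
Calling almanac.anchor with d→1715-10-15, → 1715-10-15.
Then almanac.drift with n→304, and get 1716-08-14.
Next I call almanac.yearhop with n→10, and see 1726-08-14.

Answer: 1726-08-14


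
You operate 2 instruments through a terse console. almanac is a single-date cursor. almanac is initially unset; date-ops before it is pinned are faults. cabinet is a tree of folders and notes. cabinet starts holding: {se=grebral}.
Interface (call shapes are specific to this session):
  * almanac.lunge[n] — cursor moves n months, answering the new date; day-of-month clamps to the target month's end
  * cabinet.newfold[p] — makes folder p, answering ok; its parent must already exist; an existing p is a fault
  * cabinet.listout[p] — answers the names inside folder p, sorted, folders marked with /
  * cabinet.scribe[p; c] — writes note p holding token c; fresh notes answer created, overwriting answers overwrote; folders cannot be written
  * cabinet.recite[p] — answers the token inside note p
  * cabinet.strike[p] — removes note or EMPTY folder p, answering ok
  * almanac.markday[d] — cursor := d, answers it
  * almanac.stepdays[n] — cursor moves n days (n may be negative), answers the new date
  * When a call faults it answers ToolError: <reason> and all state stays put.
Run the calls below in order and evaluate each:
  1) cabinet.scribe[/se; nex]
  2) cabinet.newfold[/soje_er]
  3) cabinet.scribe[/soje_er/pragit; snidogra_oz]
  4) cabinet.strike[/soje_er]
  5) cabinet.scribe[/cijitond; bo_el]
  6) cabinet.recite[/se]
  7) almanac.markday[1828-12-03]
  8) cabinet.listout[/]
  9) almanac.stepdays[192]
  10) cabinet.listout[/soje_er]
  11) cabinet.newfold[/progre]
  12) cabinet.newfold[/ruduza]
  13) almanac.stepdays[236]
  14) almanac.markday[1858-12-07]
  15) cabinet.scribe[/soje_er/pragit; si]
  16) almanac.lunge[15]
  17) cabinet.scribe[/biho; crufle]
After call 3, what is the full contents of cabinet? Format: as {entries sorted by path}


Do: cabinet.scribe[/se; nex]
See: overwrote
Do: cabinet.newfold[/soje_er]
See: ok
Do: cabinet.scribe[/soje_er/pragit; snidogra_oz]
See: created
Do: cabinet.strike[/soje_er]
See: ToolError: not empty
Do: cabinet.scribe[/cijitond; bo_el]
See: created
Do: cabinet.recite[/se]
See: nex
Do: almanac.markday[1828-12-03]
See: 1828-12-03
Do: cabinet.listout[/]
See: [cijitond, se, soje_er/]
Do: almanac.stepdays[192]
See: 1829-06-13
Do: cabinet.listout[/soje_er]
See: [pragit]
Do: cabinet.newfold[/progre]
See: ok
Do: cabinet.newfold[/ruduza]
See: ok
Do: almanac.stepdays[236]
See: 1830-02-04
Do: almanac.markday[1858-12-07]
See: 1858-12-07
Do: cabinet.scribe[/soje_er/pragit; si]
See: overwrote
Do: almanac.lunge[15]
See: 1860-03-07
Do: cabinet.scribe[/biho; crufle]
See: created

Answer: {se=nex, soje_er/, soje_er/pragit=snidogra_oz}


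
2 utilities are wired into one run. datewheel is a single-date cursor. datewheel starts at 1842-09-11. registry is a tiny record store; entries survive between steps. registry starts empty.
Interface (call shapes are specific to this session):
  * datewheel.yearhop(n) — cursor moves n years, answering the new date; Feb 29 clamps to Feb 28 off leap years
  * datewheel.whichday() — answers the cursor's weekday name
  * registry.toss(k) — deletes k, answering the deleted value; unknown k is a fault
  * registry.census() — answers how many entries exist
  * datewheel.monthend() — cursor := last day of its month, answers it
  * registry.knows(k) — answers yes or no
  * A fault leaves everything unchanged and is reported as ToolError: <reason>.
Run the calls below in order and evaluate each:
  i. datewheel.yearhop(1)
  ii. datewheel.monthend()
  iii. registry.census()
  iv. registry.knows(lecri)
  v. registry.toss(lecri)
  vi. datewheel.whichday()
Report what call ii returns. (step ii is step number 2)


·→ datewheel.yearhop(n=1)
·← 1843-09-11
·→ datewheel.monthend()
·← 1843-09-30
·→ registry.census()
·← 0
·→ registry.knows(k=lecri)
·← no
·→ registry.toss(k=lecri)
·← ToolError: no such key lecri
·→ datewheel.whichday()
·← Saturday

Answer: 1843-09-30


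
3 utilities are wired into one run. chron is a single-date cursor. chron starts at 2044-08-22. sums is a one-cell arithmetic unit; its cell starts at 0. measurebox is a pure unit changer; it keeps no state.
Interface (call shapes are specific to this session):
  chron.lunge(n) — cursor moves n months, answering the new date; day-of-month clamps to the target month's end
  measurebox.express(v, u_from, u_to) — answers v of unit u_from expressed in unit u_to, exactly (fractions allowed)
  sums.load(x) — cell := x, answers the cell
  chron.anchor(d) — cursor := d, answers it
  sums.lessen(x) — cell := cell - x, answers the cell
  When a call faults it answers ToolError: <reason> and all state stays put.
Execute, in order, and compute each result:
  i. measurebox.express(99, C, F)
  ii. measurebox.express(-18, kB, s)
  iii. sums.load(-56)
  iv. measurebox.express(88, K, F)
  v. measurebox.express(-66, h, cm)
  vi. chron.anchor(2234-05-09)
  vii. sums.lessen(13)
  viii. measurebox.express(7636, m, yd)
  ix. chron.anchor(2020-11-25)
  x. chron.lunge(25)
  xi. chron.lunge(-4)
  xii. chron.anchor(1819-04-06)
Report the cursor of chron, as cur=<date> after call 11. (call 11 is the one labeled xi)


Answer: cur=2022-08-25

Derivation:
% express(v=99, u_from=C, u_to=F) == 1051/5
% express(v=-18, u_from=kB, u_to=s) == ToolError: incompatible units
% load(x=-56) == -56
% express(v=88, u_from=K, u_to=F) == -30127/100
% express(v=-66, u_from=h, u_to=cm) == ToolError: incompatible units
% anchor(d=2234-05-09) == 2234-05-09
% lessen(x=13) == -69
% express(v=7636, u_from=m, u_to=yd) == 9545000/1143
% anchor(d=2020-11-25) == 2020-11-25
% lunge(n=25) == 2022-12-25
% lunge(n=-4) == 2022-08-25
% anchor(d=1819-04-06) == 1819-04-06


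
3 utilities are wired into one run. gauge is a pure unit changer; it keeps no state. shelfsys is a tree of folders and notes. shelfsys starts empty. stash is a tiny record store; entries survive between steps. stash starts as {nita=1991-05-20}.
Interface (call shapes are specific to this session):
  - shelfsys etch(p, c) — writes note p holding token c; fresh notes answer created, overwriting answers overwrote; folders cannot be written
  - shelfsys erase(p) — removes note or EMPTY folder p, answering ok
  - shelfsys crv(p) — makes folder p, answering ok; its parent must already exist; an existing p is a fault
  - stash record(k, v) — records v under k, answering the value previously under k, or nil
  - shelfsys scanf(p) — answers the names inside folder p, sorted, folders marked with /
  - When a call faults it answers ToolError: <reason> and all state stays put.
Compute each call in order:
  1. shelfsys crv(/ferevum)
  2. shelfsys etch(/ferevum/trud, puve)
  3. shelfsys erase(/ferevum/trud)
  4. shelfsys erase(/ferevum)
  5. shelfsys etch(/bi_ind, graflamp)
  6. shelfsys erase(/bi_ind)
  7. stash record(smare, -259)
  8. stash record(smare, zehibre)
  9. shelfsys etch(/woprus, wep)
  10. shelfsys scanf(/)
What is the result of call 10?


Answer: [woprus]

Derivation:
I call shelfsys crv using p='/ferevum', and observe ok.
Then shelfsys etch using p='/ferevum/trud', c='puve', which returns created.
Now I run shelfsys erase using p='/ferevum/trud', giving ok.
I call shelfsys erase using p='/ferevum', and get ok.
Then shelfsys etch using p='/bi_ind', c='graflamp': created.
Using shelfsys erase using p='/bi_ind', giving ok.
I call stash record using k='smare', v='-259', giving nil.
I use stash record using k='smare', v='zehibre', which returns -259.
I try shelfsys etch using p='/woprus', c='wep': created.
Next I call shelfsys scanf using p='/', giving [woprus].


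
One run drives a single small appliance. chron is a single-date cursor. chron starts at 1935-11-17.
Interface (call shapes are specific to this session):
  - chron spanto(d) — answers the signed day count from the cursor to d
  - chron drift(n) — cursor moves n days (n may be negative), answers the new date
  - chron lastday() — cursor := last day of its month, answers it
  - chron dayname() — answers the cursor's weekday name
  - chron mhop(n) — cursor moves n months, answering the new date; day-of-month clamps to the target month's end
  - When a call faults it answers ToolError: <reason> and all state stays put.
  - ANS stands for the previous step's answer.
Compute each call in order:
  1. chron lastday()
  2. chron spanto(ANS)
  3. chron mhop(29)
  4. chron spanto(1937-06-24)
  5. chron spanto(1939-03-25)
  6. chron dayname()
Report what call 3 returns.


Answer: 1938-04-30

Derivation:
;; 1. chron lastday() -> 1935-11-30
;; 2. chron spanto(d='ANS') -> 0
;; 3. chron mhop(n='29') -> 1938-04-30
;; 4. chron spanto(d='1937-06-24') -> -310
;; 5. chron spanto(d='1939-03-25') -> 329
;; 6. chron dayname() -> Saturday


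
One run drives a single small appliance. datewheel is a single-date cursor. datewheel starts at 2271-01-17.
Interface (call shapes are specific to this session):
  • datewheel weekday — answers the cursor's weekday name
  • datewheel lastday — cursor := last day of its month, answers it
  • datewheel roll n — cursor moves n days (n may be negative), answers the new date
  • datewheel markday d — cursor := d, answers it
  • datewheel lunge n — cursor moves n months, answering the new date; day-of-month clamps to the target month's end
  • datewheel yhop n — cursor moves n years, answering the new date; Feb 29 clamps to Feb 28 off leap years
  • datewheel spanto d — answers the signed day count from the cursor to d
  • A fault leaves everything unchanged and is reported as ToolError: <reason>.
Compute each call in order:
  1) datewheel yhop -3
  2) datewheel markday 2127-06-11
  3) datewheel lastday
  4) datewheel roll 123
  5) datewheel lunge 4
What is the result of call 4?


Answer: 2127-10-31

Derivation:
I use datewheel yhop(-3), which returns 2268-01-17.
Using datewheel markday(2127-06-11), giving 2127-06-11.
Calling datewheel lastday(), which returns 2127-06-30.
I use datewheel roll(123), → 2127-10-31.
I use datewheel lunge(4), yielding 2128-02-29.


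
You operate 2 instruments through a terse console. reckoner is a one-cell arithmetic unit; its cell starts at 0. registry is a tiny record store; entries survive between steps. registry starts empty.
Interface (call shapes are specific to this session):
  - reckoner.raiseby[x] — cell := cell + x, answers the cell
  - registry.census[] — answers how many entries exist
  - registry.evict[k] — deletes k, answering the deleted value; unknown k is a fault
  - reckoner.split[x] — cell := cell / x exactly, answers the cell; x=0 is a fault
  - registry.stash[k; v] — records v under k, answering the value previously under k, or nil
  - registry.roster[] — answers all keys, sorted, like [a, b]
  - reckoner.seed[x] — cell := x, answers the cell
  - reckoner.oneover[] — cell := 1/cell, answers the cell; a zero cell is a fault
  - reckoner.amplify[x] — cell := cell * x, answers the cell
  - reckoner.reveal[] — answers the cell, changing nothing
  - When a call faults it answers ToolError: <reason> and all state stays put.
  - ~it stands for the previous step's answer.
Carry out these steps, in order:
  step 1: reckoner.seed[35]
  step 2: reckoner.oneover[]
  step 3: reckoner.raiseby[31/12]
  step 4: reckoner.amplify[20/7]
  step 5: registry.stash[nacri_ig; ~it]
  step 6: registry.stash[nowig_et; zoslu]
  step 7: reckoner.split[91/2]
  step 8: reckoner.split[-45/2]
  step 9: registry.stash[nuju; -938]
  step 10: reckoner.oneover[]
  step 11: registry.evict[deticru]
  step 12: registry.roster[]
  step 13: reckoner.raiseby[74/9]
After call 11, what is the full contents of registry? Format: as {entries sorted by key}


! 1. seed(x='35') -> 35
! 2. oneover() -> 1/35
! 3. raiseby(x='31/12') -> 1097/420
! 4. amplify(x='20/7') -> 1097/147
! 5. stash(k='nacri_ig', v='~it') -> nil
! 6. stash(k='nowig_et', v='zoslu') -> nil
! 7. split(x='91/2') -> 2194/13377
! 8. split(x='-45/2') -> -4388/601965
! 9. stash(k='nuju', v='-938') -> nil
! 10. oneover() -> -601965/4388
! 11. evict(k='deticru') -> ToolError: no such key deticru
! 12. roster() -> [nacri_ig, nowig_et, nuju]
! 13. raiseby(x='74/9') -> -5092973/39492

Answer: {nacri_ig=1097/147, nowig_et=zoslu, nuju=-938}


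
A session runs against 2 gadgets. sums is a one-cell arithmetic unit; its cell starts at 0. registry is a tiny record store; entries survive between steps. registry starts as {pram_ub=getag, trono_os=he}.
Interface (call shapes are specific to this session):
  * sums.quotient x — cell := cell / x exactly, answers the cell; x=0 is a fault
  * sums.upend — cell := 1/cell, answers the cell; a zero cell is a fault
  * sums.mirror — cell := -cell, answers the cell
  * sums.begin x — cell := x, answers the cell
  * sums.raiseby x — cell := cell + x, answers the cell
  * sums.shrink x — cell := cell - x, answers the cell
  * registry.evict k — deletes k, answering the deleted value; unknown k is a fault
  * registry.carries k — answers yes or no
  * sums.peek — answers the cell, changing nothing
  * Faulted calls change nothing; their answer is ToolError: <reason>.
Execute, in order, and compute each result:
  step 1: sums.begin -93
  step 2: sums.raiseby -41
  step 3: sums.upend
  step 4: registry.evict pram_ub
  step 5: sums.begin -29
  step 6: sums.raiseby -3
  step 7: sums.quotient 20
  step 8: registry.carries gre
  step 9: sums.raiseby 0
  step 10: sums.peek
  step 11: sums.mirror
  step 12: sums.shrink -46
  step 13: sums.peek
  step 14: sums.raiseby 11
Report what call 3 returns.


Invoking sums.begin(-93), yielding -93.
Then sums.raiseby(-41): -134.
Next I call sums.upend, and get -1/134.
Invoking registry.evict(pram_ub), and see getag.
Next I call sums.begin(-29), yielding -29.
I invoke sums.raiseby(-3), → -32.
Calling sums.quotient(20), — result: -8/5.
Using registry.carries(gre), giving no.
Next I call sums.raiseby(0), → -8/5.
Using sums.peek(): -8/5.
I use sums.mirror, and see 8/5.
Now I run sums.shrink(-46), and observe 238/5.
Using sums.peek(): 238/5.
Then sums.raiseby(11), and get 293/5.

Answer: -1/134


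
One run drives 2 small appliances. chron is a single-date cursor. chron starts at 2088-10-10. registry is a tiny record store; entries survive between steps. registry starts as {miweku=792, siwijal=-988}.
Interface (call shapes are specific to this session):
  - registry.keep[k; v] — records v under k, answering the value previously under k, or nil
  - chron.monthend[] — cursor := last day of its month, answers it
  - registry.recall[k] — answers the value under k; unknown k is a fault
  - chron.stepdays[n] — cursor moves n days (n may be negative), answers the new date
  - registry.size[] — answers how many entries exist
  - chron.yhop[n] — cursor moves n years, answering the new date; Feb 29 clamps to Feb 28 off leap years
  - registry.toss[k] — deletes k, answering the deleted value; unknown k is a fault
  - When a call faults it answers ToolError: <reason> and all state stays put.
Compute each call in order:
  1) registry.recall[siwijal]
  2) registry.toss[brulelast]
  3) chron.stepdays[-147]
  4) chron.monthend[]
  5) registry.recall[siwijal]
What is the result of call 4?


% recall k=siwijal
  -988
% toss k=brulelast
  ToolError: no such key brulelast
% stepdays n=-147
  2088-05-16
% monthend
  2088-05-31
% recall k=siwijal
  -988

Answer: 2088-05-31


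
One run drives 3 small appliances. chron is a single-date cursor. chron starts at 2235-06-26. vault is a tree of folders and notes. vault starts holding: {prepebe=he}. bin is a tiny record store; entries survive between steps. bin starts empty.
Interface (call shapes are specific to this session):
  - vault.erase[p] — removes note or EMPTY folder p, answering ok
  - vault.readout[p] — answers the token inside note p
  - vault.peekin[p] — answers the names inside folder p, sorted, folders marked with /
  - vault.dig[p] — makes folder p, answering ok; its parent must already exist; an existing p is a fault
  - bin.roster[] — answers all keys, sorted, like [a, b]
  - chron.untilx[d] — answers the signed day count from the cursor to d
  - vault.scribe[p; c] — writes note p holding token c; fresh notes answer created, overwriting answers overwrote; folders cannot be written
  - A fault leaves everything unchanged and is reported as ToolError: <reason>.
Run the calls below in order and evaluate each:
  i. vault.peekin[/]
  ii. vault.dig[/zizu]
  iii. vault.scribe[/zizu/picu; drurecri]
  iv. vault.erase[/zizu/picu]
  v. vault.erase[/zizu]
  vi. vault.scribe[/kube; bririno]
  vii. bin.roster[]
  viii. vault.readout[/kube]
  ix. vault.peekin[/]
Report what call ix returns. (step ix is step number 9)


% peekin(/) -> [prepebe]
% dig(/zizu) -> ok
% scribe(/zizu/picu, drurecri) -> created
% erase(/zizu/picu) -> ok
% erase(/zizu) -> ok
% scribe(/kube, bririno) -> created
% roster() -> []
% readout(/kube) -> bririno
% peekin(/) -> [kube, prepebe]

Answer: [kube, prepebe]


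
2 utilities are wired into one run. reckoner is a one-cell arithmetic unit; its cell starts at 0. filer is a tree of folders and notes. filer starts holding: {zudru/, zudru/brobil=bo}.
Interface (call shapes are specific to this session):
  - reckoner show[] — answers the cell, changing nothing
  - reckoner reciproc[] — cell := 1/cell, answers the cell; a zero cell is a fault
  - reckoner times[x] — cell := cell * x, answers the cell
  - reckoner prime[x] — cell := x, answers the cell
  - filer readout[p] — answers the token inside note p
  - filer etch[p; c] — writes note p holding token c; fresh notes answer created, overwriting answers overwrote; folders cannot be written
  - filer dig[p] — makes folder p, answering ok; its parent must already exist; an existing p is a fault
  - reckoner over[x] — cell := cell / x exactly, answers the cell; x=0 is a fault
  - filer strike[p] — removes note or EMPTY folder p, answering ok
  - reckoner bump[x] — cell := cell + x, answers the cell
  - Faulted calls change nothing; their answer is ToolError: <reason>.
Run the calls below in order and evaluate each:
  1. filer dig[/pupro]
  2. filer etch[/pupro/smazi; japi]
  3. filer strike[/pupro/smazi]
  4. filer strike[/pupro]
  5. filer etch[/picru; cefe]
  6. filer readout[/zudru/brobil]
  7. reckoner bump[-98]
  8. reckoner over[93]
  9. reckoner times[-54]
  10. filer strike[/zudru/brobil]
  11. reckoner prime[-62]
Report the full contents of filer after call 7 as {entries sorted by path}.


Answer: {picru=cefe, zudru/, zudru/brobil=bo}

Derivation:
==> filer dig(p: /pupro)
<== ok
==> filer etch(p: /pupro/smazi, c: japi)
<== created
==> filer strike(p: /pupro/smazi)
<== ok
==> filer strike(p: /pupro)
<== ok
==> filer etch(p: /picru, c: cefe)
<== created
==> filer readout(p: /zudru/brobil)
<== bo
==> reckoner bump(x: -98)
<== -98
==> reckoner over(x: 93)
<== -98/93
==> reckoner times(x: -54)
<== 1764/31
==> filer strike(p: /zudru/brobil)
<== ok
==> reckoner prime(x: -62)
<== -62


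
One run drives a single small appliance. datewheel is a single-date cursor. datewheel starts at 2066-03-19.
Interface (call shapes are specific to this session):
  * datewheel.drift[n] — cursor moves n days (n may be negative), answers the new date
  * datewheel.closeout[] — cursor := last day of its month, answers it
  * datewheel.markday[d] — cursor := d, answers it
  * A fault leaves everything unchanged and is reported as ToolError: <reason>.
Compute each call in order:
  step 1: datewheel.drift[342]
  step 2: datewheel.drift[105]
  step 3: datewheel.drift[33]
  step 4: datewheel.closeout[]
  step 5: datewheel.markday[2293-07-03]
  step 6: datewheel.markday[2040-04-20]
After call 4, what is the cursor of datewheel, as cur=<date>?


>> datewheel.drift(n: 342)
<< 2067-02-24
>> datewheel.drift(n: 105)
<< 2067-06-09
>> datewheel.drift(n: 33)
<< 2067-07-12
>> datewheel.closeout()
<< 2067-07-31
>> datewheel.markday(d: 2293-07-03)
<< 2293-07-03
>> datewheel.markday(d: 2040-04-20)
<< 2040-04-20

Answer: cur=2067-07-31


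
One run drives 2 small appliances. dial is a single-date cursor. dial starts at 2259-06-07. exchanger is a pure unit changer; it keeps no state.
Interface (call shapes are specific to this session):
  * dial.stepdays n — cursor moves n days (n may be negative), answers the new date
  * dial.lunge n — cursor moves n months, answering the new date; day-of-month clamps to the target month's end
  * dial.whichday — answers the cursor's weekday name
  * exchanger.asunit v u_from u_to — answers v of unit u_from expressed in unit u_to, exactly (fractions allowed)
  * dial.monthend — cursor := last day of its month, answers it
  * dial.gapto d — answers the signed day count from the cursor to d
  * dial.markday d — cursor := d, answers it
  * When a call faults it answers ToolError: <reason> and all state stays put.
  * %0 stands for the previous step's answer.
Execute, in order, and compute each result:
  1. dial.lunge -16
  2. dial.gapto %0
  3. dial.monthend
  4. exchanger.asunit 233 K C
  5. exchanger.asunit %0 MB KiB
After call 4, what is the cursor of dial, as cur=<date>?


Answer: cur=2258-02-28

Derivation:
[in] dial.lunge n→-16
:: 2258-02-07
[in] dial.gapto d→%0
:: 0
[in] dial.monthend
:: 2258-02-28
[in] exchanger.asunit v→233 u_from→K u_to→C
:: -803/20
[in] exchanger.asunit v→%0 u_from→MB u_to→KiB
:: -2509375/64


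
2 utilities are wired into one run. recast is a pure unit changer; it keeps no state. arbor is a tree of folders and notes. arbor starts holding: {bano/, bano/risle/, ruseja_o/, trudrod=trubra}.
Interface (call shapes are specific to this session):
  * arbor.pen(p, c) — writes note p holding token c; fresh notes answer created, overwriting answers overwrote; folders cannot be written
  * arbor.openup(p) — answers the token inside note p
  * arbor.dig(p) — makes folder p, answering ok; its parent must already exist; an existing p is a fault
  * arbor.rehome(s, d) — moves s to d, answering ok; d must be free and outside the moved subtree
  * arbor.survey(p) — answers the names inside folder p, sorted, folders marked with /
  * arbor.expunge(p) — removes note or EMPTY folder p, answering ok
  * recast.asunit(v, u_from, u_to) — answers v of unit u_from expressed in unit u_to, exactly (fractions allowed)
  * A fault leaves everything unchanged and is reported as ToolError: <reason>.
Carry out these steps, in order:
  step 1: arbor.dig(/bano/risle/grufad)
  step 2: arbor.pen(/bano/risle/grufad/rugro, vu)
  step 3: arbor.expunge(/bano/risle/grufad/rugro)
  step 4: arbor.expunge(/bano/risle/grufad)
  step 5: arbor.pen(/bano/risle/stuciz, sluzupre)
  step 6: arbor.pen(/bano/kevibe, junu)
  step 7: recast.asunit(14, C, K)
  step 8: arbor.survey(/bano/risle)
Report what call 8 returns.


;; 1. dig(p: /bano/risle/grufad) => ok
;; 2. pen(p: /bano/risle/grufad/rugro, c: vu) => created
;; 3. expunge(p: /bano/risle/grufad/rugro) => ok
;; 4. expunge(p: /bano/risle/grufad) => ok
;; 5. pen(p: /bano/risle/stuciz, c: sluzupre) => created
;; 6. pen(p: /bano/kevibe, c: junu) => created
;; 7. asunit(v: 14, u_from: C, u_to: K) => 5743/20
;; 8. survey(p: /bano/risle) => [stuciz]

Answer: [stuciz]


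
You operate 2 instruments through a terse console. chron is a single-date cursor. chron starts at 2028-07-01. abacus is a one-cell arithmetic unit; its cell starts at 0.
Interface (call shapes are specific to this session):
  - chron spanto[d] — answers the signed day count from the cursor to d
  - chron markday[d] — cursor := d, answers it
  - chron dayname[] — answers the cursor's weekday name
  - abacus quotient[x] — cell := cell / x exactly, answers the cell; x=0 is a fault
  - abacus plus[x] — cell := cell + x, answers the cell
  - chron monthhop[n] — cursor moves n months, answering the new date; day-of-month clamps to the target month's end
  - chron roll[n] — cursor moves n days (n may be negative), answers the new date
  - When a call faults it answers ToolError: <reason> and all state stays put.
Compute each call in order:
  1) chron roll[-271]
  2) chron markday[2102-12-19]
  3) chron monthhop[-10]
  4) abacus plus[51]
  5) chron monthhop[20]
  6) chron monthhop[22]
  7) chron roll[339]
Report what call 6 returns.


Answer: 2105-08-19

Derivation:
I invoke chron roll with n='-271', — result: 2027-10-04.
Then chron markday with d='2102-12-19': 2102-12-19.
Then chron monthhop with n='-10', giving 2102-02-19.
Calling abacus plus with x='51', and see 51.
Next I call chron monthhop with n='20', giving 2103-10-19.
I invoke chron monthhop with n='22', → 2105-08-19.
I try chron roll with n='339', which returns 2106-07-24.


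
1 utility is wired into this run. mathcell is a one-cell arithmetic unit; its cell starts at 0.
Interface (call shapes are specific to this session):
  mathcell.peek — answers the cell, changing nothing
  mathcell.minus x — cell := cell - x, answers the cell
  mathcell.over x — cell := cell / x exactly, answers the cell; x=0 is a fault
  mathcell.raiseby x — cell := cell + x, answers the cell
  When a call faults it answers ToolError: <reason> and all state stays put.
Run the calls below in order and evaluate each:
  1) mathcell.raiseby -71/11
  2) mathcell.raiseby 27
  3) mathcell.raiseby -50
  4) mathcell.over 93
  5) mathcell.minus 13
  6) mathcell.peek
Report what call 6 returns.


Answer: -4541/341

Derivation:
==> raiseby(-71/11)
<== -71/11
==> raiseby(27)
<== 226/11
==> raiseby(-50)
<== -324/11
==> over(93)
<== -108/341
==> minus(13)
<== -4541/341
==> peek()
<== -4541/341


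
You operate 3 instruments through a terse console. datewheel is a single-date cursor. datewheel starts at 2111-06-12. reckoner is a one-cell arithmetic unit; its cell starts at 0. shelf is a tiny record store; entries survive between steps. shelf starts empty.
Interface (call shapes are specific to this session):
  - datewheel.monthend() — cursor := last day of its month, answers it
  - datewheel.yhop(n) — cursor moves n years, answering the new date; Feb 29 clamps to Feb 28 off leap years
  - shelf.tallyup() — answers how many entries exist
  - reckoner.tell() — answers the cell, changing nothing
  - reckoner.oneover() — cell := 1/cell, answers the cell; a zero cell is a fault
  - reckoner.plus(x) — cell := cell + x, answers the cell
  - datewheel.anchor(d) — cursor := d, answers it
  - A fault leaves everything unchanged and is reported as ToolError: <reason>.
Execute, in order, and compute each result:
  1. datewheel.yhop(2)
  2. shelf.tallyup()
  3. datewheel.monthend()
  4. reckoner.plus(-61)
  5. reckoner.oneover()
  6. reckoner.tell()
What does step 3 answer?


Do: datewheel.yhop[n→2]
See: 2113-06-12
Do: shelf.tallyup[]
See: 0
Do: datewheel.monthend[]
See: 2113-06-30
Do: reckoner.plus[x→-61]
See: -61
Do: reckoner.oneover[]
See: -1/61
Do: reckoner.tell[]
See: -1/61

Answer: 2113-06-30
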